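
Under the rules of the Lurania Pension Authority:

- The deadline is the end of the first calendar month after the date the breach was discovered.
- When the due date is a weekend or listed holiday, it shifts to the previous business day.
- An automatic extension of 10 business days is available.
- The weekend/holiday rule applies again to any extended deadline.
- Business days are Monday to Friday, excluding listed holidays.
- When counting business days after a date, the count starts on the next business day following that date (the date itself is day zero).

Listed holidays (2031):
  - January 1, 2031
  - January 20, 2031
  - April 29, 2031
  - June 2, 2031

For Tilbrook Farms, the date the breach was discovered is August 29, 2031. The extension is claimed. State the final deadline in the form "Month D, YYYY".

1 month after August 29, 2031 falls in September 2031; the last day of that month is September 30, 2031.
September 30, 2031 is a Tuesday and not a listed holiday, so it stands.
Applying the 10-business-day extension: 10 business days after September 30, 2031 is October 14, 2031.
October 14, 2031 is a Tuesday and not a listed holiday, so it stands.
The final due date is October 14, 2031.

October 14, 2031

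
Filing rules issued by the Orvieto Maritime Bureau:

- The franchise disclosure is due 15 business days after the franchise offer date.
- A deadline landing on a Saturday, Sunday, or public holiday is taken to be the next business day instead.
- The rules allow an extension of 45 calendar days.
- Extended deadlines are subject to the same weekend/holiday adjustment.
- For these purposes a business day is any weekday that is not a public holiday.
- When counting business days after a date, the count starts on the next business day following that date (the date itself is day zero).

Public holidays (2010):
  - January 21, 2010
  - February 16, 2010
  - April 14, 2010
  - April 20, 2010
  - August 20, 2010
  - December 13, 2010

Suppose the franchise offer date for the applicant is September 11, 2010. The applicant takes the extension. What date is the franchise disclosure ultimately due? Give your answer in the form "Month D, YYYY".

15 business days after September 11, 2010, excluding weekends and holidays, is October 1, 2010.
October 1, 2010 falls on a Friday, which is a business day, so no adjustment is needed.
The 45-calendar-day extension moves the deadline from October 1, 2010 to November 15, 2010.
November 15, 2010 (Monday) is already a business day.
So the filing is due November 15, 2010.

November 15, 2010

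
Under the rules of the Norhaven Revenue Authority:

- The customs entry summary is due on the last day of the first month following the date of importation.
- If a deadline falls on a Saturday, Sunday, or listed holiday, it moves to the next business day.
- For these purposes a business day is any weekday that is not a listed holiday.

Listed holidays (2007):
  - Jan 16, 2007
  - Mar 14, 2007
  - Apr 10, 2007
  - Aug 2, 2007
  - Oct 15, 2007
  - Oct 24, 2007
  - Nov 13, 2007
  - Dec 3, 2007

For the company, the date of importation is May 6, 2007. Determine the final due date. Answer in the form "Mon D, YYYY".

Jul 2, 2007

1 month after May 6, 2007 falls in June 2007; the last day of that month is Jun 30, 2007.
Jun 30, 2007 falls on a Saturday. Rolling to the next business day gives Jul 2, 2007, a Monday.
Final deadline: Jul 2, 2007.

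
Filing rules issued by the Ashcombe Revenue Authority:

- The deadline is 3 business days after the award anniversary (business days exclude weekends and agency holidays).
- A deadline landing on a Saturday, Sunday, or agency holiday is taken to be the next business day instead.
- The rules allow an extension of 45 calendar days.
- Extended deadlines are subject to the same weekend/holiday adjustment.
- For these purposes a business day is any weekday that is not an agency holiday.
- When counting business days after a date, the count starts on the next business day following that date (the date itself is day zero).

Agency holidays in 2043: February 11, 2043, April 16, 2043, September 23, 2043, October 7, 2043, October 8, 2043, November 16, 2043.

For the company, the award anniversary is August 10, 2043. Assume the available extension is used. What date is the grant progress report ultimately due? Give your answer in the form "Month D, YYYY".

September 28, 2043

Counting 3 business days after August 10, 2043 (skipping weekends and listed holidays) reaches August 13, 2043.
August 13, 2043 falls on a Thursday, which is a business day, so no adjustment is needed.
With the 45-day extension, August 13, 2043 becomes September 27, 2043.
Because September 27, 2043 is a Sunday, the deadline becomes September 28, 2043 (Monday).
Deadline: September 28, 2043.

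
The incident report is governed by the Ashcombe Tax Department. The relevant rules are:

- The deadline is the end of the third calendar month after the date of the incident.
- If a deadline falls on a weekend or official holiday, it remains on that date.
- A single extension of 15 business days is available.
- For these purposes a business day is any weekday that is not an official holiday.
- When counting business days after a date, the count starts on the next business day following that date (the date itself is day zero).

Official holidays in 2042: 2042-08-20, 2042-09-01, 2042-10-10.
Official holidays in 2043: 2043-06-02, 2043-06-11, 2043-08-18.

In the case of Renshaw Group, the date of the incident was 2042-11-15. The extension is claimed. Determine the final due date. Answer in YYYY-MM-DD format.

3 months after 2042-11-15 is February 2043; that month ends on 2043-02-28.
2043-02-28 falls on a Saturday. The rules make no weekend/holiday allowance, so it remains 2043-02-28.
The 15-business-day extension runs from 2043-02-28 to 2043-03-20.
2043-03-20 is a Friday; no weekend or holiday adjustment applies.
So the filing is due 2043-03-20.

2043-03-20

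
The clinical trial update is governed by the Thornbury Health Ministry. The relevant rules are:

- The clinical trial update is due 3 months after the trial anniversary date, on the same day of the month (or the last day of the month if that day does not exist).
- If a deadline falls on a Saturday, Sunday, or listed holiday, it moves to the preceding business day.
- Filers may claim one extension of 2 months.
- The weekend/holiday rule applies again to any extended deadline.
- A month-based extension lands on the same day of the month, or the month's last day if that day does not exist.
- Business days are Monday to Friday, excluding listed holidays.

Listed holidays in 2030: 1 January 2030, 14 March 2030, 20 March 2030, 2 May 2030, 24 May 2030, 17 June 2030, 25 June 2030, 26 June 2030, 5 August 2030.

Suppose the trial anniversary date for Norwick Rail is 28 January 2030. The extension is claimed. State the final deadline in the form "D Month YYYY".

24 June 2030

3 months after 28 January 2030, on the same day of the month, is 28 April 2030.
28 April 2030 is a Sunday; the preceding business day is 26 April 2030 (Friday).
The 2 months extension carries 26 April 2030 to 26 June 2030.
26 June 2030 falls on a listed holiday. Rolling to the preceding business day gives 24 June 2030, a Monday.
Deadline: 24 June 2030.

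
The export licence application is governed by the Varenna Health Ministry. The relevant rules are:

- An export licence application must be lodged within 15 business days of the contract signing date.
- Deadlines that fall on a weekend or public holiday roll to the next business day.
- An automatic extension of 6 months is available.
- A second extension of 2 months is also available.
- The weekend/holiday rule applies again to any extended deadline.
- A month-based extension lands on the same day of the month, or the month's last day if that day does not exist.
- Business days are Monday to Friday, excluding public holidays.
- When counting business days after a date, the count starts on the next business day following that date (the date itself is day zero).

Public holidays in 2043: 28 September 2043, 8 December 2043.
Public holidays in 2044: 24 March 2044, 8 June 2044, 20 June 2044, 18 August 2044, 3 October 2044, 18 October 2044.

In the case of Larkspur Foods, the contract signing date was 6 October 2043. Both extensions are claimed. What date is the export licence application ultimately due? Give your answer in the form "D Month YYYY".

27 June 2044

15 business days after 6 October 2043, excluding weekends and holidays, is 27 October 2043.
27 October 2043 (Tuesday) is already a business day.
Applying the 6 months extension: 6 months after 27 October 2043 is 27 April 2044.
27 April 2044 is a Wednesday and not a listed holiday, so it stands.
The 2 months extension carries 27 April 2044 to 27 June 2044.
27 June 2044 (Monday) is already a business day.
The final due date is 27 June 2044.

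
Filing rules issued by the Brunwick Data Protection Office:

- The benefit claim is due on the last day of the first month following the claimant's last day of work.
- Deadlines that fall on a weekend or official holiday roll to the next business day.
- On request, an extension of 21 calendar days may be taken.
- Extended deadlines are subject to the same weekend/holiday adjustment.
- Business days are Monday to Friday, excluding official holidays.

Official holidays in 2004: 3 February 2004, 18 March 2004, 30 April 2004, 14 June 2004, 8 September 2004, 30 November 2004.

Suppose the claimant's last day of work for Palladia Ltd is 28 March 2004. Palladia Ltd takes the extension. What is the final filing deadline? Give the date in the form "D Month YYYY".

24 May 2004

1 month after 28 March 2004 falls in April 2004; the last day of that month is 30 April 2004.
Because 30 April 2004 is a listed holiday, the deadline becomes 3 May 2004 (Monday).
Applying the 21-calendar-day extension: 3 May 2004 + 21 days = 24 May 2004.
Since 24 May 2004 is a Monday and not a holiday, the date is unchanged.
The final due date is 24 May 2004.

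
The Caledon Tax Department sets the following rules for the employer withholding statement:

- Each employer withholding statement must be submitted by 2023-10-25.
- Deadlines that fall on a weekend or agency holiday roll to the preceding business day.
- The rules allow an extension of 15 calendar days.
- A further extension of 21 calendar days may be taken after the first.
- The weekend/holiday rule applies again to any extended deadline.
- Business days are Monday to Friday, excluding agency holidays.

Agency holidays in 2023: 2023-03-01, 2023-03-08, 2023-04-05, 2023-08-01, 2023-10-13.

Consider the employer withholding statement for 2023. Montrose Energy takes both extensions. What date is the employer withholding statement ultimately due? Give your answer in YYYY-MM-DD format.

2023-11-30

The statutory due date is 2023-10-25.
2023-10-25 falls on a Wednesday, which is a business day, so no adjustment is needed.
Applying the 15-calendar-day extension: 2023-10-25 + 15 days = 2023-11-09.
2023-11-09 is a Thursday and not a listed holiday, so it stands.
Applying the 21-calendar-day extension: 2023-11-09 + 21 days = 2023-11-30.
2023-11-30 (Thursday) is already a business day.
The final due date is 2023-11-30.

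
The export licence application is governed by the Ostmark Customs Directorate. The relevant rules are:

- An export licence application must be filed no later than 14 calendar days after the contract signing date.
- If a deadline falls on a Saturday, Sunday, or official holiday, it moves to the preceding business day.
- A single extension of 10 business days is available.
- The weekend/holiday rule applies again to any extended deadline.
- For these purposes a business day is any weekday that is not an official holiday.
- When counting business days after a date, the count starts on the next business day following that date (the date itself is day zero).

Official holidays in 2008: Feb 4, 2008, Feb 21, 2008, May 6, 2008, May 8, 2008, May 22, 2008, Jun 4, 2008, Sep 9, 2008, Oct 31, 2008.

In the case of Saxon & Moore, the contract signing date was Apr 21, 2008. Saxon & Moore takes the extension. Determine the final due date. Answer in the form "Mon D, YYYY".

14 calendar days after Apr 21, 2008 is May 5, 2008.
Since May 5, 2008 is a Monday and not a holiday, the date is unchanged.
Applying the 10-business-day extension: 10 business days after May 5, 2008 is May 21, 2008.
May 21, 2008 (Wednesday) is already a business day.
Deadline: May 21, 2008.

May 21, 2008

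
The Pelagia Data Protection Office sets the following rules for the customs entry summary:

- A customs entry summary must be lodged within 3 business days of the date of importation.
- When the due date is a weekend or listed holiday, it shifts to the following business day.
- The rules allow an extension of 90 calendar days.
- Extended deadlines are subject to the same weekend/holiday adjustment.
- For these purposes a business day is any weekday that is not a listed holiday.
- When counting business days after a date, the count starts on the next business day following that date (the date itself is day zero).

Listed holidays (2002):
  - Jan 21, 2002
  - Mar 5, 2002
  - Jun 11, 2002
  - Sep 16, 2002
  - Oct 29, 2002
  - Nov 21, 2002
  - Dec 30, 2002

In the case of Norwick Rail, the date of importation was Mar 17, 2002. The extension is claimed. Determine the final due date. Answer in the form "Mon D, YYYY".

Starting the day after Mar 17, 2002 and counting 3 business days lands on Mar 20, 2002.
Since Mar 20, 2002 is a Wednesday and not a holiday, the date is unchanged.
With the 90-day extension, Mar 20, 2002 becomes Jun 18, 2002.
Since Jun 18, 2002 is a Tuesday and not a holiday, the date is unchanged.
The final due date is Jun 18, 2002.

Jun 18, 2002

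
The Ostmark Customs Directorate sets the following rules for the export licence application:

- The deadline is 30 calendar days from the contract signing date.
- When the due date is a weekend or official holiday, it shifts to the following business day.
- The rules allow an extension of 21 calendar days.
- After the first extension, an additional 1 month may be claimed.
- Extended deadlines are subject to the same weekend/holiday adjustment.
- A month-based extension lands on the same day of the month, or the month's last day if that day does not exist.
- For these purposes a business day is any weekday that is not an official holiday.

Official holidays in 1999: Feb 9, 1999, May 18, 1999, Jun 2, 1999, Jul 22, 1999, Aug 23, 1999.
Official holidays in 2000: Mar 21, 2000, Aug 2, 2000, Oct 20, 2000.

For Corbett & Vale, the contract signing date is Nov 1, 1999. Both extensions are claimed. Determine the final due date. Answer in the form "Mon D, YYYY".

Adding 30 calendar days to Nov 1, 1999 gives Dec 1, 1999.
Since Dec 1, 1999 is a Wednesday and not a holiday, the date is unchanged.
Add the 21 calendar-day extension to Dec 1, 1999: Dec 22, 1999.
Dec 22, 1999 (Wednesday) is already a business day.
Applying the 1 month extension: 1 month after Dec 22, 1999 is Jan 22, 2000.
Jan 22, 2000 falls on a Saturday. Rolling to the next business day gives Jan 24, 2000, a Monday.
So the filing is due Jan 24, 2000.

Jan 24, 2000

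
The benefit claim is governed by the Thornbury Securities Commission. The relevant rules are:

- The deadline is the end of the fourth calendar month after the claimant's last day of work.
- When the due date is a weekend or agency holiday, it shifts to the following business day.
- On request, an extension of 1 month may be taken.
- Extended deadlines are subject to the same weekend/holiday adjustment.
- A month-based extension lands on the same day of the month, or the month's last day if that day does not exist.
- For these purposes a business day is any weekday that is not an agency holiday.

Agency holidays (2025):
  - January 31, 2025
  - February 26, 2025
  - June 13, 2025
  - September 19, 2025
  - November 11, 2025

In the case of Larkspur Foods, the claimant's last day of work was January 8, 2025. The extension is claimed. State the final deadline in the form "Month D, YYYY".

4 months after January 8, 2025 falls in May 2025; the last day of that month is May 31, 2025.
May 31, 2025 is a Saturday; the next business day is June 2, 2025 (Monday).
Add 1 month to June 2, 2025: July 2, 2025.
July 2, 2025 (Wednesday) is already a business day.
Final deadline: July 2, 2025.

July 2, 2025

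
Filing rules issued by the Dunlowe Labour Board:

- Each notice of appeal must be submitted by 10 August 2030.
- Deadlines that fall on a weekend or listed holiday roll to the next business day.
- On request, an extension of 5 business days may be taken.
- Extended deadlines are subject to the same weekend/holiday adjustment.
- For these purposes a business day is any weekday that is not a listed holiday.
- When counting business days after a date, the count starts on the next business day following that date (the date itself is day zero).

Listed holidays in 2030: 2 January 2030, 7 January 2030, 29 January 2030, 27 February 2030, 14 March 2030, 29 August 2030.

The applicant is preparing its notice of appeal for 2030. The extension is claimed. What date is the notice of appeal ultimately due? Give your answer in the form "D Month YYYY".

19 August 2030

The stated deadline is 10 August 2030.
10 August 2030 is a Saturday; the next business day is 12 August 2030 (Monday).
Counting 5 further business days from 12 August 2030 reaches 19 August 2030.
19 August 2030 falls on a Monday, which is a business day, so no adjustment is needed.
The final due date is 19 August 2030.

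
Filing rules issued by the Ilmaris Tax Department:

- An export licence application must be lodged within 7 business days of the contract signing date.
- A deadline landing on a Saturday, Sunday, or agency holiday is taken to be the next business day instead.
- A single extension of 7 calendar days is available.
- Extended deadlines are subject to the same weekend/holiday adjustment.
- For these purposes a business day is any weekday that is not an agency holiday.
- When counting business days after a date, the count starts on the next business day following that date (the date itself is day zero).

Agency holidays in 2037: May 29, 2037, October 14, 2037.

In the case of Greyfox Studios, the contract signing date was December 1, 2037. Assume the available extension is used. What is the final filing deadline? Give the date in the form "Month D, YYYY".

December 17, 2037

7 business days after December 1, 2037, excluding weekends and holidays, is December 10, 2037.
December 10, 2037 falls on a Thursday, which is a business day, so no adjustment is needed.
Applying the 7-calendar-day extension: December 10, 2037 + 7 days = December 17, 2037.
Since December 17, 2037 is a Thursday and not a holiday, the date is unchanged.
The final due date is December 17, 2037.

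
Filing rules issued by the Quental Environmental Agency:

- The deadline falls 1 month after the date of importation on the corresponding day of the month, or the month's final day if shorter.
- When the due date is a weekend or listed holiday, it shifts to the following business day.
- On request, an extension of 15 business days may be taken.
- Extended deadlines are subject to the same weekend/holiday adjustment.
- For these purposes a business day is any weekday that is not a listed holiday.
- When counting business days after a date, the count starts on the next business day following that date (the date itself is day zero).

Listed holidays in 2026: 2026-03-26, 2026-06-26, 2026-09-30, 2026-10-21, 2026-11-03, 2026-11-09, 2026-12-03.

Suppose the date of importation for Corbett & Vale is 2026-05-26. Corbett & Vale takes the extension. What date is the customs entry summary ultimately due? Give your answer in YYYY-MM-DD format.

1 month after 2026-05-26, on the same day of the month, is 2026-06-26.
2026-06-26 is a listed holiday; the next business day is 2026-06-29 (Monday).
The 15-business-day extension runs from 2026-06-29 to 2026-07-20.
2026-07-20 is a Monday and not a listed holiday, so it stands.
So the filing is due 2026-07-20.

2026-07-20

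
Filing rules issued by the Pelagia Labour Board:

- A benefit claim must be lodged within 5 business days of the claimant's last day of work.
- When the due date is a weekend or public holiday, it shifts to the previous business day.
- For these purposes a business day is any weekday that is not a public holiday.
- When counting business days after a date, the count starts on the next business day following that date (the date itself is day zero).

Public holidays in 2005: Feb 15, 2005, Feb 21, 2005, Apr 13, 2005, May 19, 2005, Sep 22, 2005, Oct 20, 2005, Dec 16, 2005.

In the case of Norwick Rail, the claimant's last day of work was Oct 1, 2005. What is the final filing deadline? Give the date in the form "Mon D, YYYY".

Counting 5 business days after Oct 1, 2005 (skipping weekends and listed holidays) reaches Oct 7, 2005.
Oct 7, 2005 falls on a Friday, which is a business day, so no adjustment is needed.
The final due date is Oct 7, 2005.

Oct 7, 2005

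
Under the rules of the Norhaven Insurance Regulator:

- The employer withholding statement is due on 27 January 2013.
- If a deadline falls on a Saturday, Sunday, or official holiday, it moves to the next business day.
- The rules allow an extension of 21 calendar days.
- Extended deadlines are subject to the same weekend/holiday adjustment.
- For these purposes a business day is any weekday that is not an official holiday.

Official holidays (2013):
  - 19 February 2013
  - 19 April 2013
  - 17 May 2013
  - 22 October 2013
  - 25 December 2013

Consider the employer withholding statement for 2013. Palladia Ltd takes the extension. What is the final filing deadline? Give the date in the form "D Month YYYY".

The statutory due date is 27 January 2013.
27 January 2013 is a Sunday; the next business day is 28 January 2013 (Monday).
The 21-calendar-day extension moves the deadline from 28 January 2013 to 18 February 2013.
18 February 2013 is a Monday and not a listed holiday, so it stands.
So the filing is due 18 February 2013.

18 February 2013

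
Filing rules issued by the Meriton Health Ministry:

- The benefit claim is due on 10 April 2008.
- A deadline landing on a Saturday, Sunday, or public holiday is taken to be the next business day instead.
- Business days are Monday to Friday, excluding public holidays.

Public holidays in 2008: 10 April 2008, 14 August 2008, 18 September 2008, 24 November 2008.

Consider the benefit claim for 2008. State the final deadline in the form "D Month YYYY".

11 April 2008

The stated deadline is 10 April 2008.
10 April 2008 is a listed holiday; the next business day is 11 April 2008 (Friday).
Final deadline: 11 April 2008.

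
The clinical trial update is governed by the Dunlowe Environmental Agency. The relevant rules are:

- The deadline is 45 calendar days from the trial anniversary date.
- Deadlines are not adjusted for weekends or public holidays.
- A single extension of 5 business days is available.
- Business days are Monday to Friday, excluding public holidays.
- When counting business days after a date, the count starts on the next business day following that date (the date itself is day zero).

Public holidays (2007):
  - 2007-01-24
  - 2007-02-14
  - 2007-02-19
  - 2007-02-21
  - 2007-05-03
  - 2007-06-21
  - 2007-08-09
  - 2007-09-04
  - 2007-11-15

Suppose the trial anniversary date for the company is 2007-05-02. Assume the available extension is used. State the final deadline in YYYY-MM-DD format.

From 2007-05-02, 45 calendar days later is 2007-06-16.
2007-06-16 is a Saturday; no weekend or holiday adjustment applies.
Applying the 5-business-day extension: 5 business days after 2007-06-16 is 2007-06-25.
2007-06-25 falls on a Monday. The rules make no weekend/holiday allowance, so it remains 2007-06-25.
Deadline: 2007-06-25.

2007-06-25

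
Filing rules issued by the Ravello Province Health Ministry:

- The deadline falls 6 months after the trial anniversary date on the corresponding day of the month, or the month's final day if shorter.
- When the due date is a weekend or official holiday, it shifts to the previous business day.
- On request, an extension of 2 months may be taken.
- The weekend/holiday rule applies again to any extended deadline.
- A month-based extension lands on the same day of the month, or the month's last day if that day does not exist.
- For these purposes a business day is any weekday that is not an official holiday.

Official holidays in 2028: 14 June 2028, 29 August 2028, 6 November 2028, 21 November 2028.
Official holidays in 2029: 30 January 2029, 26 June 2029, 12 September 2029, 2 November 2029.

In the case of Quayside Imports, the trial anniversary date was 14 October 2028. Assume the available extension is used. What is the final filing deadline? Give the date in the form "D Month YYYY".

6 months after 14 October 2028, on the same day of the month, is 14 April 2029.
14 April 2029 is a Saturday, so it moves to the preceding business day, 13 April 2029 (Friday).
Applying the 2 months extension: 2 months after 13 April 2029 is 13 June 2029.
13 June 2029 falls on a Wednesday, which is a business day, so no adjustment is needed.
So the filing is due 13 June 2029.

13 June 2029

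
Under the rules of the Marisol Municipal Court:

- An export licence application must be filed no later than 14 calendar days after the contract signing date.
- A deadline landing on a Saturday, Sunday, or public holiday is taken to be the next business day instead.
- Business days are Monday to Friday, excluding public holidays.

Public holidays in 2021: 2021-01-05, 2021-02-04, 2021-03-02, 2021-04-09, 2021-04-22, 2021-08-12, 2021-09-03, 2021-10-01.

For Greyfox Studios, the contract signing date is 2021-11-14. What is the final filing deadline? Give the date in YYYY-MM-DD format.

From 2021-11-14, 14 calendar days later is 2021-11-28.
2021-11-28 falls on a Sunday. Rolling to the next business day gives 2021-11-29, a Monday.
The final due date is 2021-11-29.

2021-11-29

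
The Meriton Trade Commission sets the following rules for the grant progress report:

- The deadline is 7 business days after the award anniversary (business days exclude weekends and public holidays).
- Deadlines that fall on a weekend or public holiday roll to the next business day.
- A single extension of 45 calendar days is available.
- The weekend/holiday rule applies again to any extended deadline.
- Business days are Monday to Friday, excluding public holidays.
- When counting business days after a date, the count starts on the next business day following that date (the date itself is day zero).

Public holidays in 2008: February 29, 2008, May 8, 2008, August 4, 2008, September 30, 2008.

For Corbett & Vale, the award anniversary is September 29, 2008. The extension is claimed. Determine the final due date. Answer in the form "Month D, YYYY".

Counting 7 business days after September 29, 2008 (skipping weekends and listed holidays) reaches October 9, 2008.
October 9, 2008 (Thursday) is already a business day.
Add the 45 calendar-day extension to October 9, 2008: November 23, 2008.
November 23, 2008 is a Sunday; the next business day is November 24, 2008 (Monday).
The final due date is November 24, 2008.

November 24, 2008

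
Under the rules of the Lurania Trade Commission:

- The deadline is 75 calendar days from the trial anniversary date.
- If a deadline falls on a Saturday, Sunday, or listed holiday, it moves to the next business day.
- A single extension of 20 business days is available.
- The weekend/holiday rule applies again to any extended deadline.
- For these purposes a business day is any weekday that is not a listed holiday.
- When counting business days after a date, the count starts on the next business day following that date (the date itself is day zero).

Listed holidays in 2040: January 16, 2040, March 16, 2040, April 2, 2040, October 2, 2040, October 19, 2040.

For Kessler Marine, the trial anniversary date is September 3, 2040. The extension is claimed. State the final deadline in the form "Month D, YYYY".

From September 3, 2040, 75 calendar days later is November 17, 2040.
November 17, 2040 is a Saturday; the next business day is November 19, 2040 (Monday).
Counting 20 further business days from November 19, 2040 reaches December 17, 2040.
Since December 17, 2040 is a Monday and not a holiday, the date is unchanged.
So the filing is due December 17, 2040.

December 17, 2040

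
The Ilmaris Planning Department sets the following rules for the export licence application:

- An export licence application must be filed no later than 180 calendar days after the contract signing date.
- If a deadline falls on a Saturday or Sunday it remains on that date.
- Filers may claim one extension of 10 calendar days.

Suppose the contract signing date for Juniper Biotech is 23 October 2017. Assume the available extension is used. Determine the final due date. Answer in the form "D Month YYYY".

1 May 2018

Adding 180 calendar days to 23 October 2017 gives 21 April 2018.
No adjustment is made for weekends or holidays, so 21 April 2018 stands.
The 10-calendar-day extension moves the deadline from 21 April 2018 to 1 May 2018.
No adjustment is made for weekends or holidays, so 1 May 2018 stands.
The final due date is 1 May 2018.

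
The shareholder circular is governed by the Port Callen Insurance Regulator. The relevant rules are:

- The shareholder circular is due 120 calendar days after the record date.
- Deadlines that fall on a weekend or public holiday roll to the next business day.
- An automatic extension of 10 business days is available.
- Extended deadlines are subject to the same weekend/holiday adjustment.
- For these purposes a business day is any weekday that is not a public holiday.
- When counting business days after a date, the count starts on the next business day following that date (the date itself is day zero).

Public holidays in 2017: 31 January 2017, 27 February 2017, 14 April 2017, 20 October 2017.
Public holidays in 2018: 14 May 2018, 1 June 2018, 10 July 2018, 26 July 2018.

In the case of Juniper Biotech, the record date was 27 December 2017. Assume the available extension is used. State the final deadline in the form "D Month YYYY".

120 calendar days after 27 December 2017 is 26 April 2018.
26 April 2018 is a Thursday and not a listed holiday, so it stands.
Applying the 10-business-day extension: 10 business days after 26 April 2018 is 10 May 2018.
10 May 2018 falls on a Thursday, which is a business day, so no adjustment is needed.
Final deadline: 10 May 2018.

10 May 2018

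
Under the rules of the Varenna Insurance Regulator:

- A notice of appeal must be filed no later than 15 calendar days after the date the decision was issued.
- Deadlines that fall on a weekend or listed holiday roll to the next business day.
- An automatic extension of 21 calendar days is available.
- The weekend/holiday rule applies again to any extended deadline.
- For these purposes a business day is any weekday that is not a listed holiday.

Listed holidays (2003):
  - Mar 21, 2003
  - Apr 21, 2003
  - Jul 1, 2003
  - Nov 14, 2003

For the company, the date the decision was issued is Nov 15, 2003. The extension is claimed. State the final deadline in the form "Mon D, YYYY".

Dec 22, 2003

Trigger date Nov 15, 2003 + 15 calendar days = Nov 30, 2003.
Nov 30, 2003 is a Sunday, so it moves to the next business day, Dec 1, 2003 (Monday).
With the 21-day extension, Dec 1, 2003 becomes Dec 22, 2003.
Dec 22, 2003 (Monday) is already a business day.
So the filing is due Dec 22, 2003.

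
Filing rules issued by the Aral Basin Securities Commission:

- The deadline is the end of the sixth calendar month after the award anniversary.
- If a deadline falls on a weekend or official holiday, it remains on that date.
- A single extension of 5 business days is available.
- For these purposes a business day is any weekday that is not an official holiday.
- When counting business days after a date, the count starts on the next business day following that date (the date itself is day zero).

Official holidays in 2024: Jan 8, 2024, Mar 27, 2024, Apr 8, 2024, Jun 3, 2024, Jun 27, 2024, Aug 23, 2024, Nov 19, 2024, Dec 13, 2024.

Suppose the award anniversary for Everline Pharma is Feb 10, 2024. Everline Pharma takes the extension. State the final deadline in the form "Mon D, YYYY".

Sep 6, 2024

6 months after Feb 10, 2024 falls in August 2024; the last day of that month is Aug 31, 2024.
No adjustment is made for weekends or holidays, so Aug 31, 2024 stands.
The 5-business-day extension runs from Aug 31, 2024 to Sep 6, 2024.
Sep 6, 2024 is a Friday; no weekend or holiday adjustment applies.
The final due date is Sep 6, 2024.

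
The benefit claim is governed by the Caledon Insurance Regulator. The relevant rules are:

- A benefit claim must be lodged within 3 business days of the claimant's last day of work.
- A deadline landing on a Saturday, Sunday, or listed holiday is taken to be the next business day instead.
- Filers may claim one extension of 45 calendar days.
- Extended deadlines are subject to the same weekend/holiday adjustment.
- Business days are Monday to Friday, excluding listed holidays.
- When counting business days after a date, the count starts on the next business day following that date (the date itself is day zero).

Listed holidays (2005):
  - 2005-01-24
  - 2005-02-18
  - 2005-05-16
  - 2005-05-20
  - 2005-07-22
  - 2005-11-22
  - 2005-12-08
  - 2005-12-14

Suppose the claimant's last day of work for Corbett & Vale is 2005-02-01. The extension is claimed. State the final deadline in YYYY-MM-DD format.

2005-03-21

Counting 3 business days after 2005-02-01 (skipping weekends and listed holidays) reaches 2005-02-04.
2005-02-04 is a Friday and not a listed holiday, so it stands.
Add the 45 calendar-day extension to 2005-02-04: 2005-03-21.
2005-03-21 is a Monday and not a listed holiday, so it stands.
The final due date is 2005-03-21.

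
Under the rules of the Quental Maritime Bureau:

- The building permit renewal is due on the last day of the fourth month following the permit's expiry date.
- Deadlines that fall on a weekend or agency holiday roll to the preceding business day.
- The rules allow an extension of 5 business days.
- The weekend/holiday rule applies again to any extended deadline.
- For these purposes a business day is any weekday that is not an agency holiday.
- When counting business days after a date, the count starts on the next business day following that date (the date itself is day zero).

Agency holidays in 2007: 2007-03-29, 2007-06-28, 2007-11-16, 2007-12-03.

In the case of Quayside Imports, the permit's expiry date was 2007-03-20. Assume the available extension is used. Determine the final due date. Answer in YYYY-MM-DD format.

2007-08-07

4 months after 2007-03-20 is July 2007; that month ends on 2007-07-31.
Since 2007-07-31 is a Tuesday and not a holiday, the date is unchanged.
Counting 5 further business days from 2007-07-31 reaches 2007-08-07.
2007-08-07 is a Tuesday and not a listed holiday, so it stands.
So the filing is due 2007-08-07.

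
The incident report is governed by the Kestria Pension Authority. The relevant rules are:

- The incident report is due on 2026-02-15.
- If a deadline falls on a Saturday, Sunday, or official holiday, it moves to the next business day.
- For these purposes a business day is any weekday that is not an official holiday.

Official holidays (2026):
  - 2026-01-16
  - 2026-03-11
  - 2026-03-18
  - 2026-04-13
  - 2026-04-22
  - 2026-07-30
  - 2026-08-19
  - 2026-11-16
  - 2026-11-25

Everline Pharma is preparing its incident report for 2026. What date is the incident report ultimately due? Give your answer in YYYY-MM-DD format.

The stated deadline is 2026-02-15.
2026-02-15 is a Sunday, so it moves to the next business day, 2026-02-16 (Monday).
The final due date is 2026-02-16.

2026-02-16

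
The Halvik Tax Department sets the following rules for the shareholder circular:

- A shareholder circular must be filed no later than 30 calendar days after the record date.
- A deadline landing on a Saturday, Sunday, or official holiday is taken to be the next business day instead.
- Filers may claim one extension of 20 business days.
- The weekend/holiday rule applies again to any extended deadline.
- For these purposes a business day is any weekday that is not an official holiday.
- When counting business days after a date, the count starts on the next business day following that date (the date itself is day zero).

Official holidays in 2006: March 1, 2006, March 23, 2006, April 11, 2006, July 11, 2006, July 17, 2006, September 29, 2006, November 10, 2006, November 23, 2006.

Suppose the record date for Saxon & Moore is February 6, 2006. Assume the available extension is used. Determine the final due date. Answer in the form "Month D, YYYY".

April 6, 2006

30 calendar days after February 6, 2006 is March 8, 2006.
Since March 8, 2006 is a Wednesday and not a holiday, the date is unchanged.
The 20-business-day extension runs from March 8, 2006 to April 6, 2006.
Since April 6, 2006 is a Thursday and not a holiday, the date is unchanged.
Final deadline: April 6, 2006.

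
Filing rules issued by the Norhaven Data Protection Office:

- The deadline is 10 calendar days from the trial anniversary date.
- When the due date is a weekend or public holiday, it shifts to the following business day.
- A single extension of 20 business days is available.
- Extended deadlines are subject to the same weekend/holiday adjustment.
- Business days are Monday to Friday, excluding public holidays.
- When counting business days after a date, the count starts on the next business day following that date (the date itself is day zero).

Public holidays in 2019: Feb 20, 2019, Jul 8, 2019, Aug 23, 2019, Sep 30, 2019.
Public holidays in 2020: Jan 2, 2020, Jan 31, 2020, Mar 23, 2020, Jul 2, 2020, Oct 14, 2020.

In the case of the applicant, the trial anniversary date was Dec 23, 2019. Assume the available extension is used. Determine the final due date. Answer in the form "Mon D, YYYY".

Feb 3, 2020

Adding 10 calendar days to Dec 23, 2019 gives Jan 2, 2020.
Because Jan 2, 2020 is a listed holiday, the deadline becomes Jan 3, 2020 (Friday).
The 20-business-day extension runs from Jan 3, 2020 to Feb 3, 2020.
Since Feb 3, 2020 is a Monday and not a holiday, the date is unchanged.
The final due date is Feb 3, 2020.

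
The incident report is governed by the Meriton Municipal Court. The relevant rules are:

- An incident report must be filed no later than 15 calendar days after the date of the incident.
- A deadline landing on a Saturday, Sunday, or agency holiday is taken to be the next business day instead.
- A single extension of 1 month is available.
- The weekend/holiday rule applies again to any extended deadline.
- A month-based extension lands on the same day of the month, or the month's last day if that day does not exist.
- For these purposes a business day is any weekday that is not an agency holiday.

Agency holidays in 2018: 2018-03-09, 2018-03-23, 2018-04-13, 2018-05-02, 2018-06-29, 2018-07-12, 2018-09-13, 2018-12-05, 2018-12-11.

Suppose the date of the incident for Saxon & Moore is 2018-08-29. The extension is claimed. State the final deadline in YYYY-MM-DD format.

2018-10-15

Adding 15 calendar days to 2018-08-29 gives 2018-09-13.
Because 2018-09-13 is a listed holiday, the deadline becomes 2018-09-14 (Friday).
Add 1 month to 2018-09-14: 2018-10-14.
Because 2018-10-14 is a Sunday, the deadline becomes 2018-10-15 (Monday).
The final due date is 2018-10-15.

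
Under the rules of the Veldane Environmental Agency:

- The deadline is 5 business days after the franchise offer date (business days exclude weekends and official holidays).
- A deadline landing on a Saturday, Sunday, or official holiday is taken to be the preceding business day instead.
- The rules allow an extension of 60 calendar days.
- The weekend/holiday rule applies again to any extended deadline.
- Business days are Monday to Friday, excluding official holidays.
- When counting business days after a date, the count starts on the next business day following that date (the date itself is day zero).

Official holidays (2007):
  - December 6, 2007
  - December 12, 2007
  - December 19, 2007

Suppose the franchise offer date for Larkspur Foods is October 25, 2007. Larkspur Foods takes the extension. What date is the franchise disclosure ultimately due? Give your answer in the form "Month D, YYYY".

Counting 5 business days after October 25, 2007 (skipping weekends and listed holidays) reaches November 1, 2007.
Since November 1, 2007 is a Thursday and not a holiday, the date is unchanged.
Add the 60 calendar-day extension to November 1, 2007: December 31, 2007.
December 31, 2007 is a Monday and not a listed holiday, so it stands.
The final due date is December 31, 2007.

December 31, 2007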